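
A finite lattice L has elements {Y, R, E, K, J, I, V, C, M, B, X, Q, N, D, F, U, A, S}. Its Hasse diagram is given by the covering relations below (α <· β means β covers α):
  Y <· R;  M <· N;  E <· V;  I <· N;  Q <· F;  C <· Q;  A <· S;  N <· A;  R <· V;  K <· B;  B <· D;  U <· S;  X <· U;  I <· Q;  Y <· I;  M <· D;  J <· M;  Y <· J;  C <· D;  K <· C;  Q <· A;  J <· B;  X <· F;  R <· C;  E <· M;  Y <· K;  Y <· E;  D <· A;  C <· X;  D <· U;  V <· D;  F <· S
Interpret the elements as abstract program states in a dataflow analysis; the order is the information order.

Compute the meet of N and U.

M

Common lower bounds of {N, U}: E, J, M, Y.
The greatest among these is M.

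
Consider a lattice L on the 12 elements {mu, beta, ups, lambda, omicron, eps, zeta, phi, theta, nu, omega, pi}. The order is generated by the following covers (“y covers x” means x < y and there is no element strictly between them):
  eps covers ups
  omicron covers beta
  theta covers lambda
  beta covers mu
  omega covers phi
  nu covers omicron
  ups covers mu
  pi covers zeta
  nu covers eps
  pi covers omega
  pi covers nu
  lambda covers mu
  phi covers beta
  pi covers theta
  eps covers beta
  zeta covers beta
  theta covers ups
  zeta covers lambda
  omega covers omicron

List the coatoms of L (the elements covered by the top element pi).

The coatoms are exactly the elements covered by pi: nu, omega, theta, zeta.

nu, omega, theta, zeta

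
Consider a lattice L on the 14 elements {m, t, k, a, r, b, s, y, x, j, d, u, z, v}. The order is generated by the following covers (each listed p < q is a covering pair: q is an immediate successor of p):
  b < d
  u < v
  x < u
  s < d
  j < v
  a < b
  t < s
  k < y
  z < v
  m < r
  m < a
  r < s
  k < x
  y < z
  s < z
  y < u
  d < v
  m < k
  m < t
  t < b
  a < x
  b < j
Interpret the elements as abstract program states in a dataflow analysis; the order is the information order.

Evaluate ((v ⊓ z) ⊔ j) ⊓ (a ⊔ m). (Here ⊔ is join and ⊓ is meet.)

v ∧ z = z
z ∨ j = v
a ∨ m = a
v ∧ a = a

a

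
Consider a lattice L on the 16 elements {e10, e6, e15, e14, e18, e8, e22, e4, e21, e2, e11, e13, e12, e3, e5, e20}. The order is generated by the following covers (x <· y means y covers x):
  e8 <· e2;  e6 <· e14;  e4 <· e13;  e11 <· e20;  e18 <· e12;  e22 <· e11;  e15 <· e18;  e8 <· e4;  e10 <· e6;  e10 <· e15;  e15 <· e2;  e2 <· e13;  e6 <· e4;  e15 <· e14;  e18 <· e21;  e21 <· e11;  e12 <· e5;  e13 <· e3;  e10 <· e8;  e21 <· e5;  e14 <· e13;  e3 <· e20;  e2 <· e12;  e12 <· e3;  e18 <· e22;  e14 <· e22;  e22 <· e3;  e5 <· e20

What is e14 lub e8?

Common upper bounds of {e14, e8}: e13, e20, e3.
The least among these is e13.

e13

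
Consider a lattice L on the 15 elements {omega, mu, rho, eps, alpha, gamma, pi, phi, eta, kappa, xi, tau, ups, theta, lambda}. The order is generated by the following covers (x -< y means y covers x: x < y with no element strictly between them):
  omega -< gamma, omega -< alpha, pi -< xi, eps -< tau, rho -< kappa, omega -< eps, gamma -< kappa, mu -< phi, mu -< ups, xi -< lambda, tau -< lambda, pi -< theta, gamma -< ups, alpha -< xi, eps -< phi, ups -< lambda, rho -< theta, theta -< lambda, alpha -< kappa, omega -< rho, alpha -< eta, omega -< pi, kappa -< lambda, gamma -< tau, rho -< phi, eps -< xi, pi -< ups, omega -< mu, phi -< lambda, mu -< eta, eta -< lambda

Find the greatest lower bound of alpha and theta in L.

Common lower bounds of {alpha, theta}: omega.
The greatest among these is omega.

omega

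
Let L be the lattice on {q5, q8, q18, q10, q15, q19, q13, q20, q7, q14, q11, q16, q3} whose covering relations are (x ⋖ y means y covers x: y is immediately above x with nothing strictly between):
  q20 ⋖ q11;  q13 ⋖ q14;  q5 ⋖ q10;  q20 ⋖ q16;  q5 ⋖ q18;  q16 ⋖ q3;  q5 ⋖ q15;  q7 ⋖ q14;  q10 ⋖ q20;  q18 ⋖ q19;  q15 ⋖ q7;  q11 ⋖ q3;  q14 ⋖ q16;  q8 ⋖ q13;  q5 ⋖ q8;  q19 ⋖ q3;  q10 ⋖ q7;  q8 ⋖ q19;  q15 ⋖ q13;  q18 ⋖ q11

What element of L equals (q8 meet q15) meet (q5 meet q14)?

q5

q8 ∧ q15 = q5
q5 ∧ q14 = q5
q5 ∧ q5 = q5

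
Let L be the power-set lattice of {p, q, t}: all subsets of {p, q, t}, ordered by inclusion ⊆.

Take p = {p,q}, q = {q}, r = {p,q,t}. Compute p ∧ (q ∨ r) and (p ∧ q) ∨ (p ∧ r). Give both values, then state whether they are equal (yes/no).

{p,q}; {p,q}; yes

q ∨ r = {p,q,t}, so p ∧ (q ∨ r) = {p,q} ∧ {p,q,t} = {p,q}.
p ∧ q = {q} and p ∧ r = {p,q}, so (p ∧ q) ∨ (p ∧ r) = {q} ∨ {p,q} = {p,q}.
Equal: yes.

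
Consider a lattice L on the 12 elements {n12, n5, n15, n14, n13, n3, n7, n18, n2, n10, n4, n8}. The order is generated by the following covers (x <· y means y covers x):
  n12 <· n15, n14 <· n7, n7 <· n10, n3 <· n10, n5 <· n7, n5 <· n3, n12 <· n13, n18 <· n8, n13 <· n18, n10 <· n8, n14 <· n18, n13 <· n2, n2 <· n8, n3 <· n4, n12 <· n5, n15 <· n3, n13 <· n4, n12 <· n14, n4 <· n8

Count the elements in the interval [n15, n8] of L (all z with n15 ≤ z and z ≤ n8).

5

The interval [n15, n8] = {n10, n15, n3, n4, n8}, which has 5 elements.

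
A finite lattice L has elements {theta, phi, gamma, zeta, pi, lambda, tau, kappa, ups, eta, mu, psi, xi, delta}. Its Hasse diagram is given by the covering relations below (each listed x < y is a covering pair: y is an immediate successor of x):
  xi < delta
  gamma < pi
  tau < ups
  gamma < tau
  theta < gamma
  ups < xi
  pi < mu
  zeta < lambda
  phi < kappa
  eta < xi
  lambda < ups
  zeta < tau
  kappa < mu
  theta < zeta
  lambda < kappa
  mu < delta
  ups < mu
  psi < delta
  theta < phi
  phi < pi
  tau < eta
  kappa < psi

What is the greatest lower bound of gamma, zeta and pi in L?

Common lower bounds of {gamma, zeta, pi}: theta.
The greatest among these is theta.

theta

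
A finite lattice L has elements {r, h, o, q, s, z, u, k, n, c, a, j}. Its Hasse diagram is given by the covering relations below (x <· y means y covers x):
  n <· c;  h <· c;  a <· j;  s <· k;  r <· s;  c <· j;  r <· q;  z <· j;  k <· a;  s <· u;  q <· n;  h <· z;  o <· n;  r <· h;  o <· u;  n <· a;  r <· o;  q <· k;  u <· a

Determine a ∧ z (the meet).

Common lower bounds of {a, z}: r.
The greatest among these is r.

r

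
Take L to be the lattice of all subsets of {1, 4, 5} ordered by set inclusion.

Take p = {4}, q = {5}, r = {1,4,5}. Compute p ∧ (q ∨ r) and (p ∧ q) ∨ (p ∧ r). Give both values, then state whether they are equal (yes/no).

{4}; {4}; yes

q ∨ r = {1,4,5}, so p ∧ (q ∨ r) = {4} ∧ {1,4,5} = {4}.
p ∧ q = {} and p ∧ r = {4}, so (p ∧ q) ∨ (p ∧ r) = {} ∨ {4} = {4}.
Equal: yes.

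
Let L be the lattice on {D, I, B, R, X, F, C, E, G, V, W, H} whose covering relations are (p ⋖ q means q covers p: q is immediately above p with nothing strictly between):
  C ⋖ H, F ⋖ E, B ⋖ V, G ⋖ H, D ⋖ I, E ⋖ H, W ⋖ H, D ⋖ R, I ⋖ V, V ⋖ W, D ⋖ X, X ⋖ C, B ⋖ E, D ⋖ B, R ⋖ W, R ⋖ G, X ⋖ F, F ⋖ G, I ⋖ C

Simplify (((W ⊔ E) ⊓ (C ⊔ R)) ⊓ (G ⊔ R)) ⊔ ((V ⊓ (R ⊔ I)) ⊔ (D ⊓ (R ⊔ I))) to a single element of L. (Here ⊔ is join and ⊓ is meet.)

W ∨ E = H
C ∨ R = H
H ∧ H = H
G ∨ R = G
H ∧ G = G
R ∨ I = W
V ∧ W = V
R ∨ I = W
D ∧ W = D
V ∨ D = V
G ∨ V = H

H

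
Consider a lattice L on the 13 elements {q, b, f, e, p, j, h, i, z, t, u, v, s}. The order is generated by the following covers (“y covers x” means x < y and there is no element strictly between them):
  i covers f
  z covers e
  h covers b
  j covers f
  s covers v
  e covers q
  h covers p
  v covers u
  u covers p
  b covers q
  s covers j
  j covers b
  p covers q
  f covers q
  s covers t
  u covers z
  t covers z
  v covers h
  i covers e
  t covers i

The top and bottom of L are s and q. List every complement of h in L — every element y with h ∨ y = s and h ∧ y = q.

f, i, t

Need y with h ∨ y = s and h ∧ y = q.
Checking each element gives: f, i, t.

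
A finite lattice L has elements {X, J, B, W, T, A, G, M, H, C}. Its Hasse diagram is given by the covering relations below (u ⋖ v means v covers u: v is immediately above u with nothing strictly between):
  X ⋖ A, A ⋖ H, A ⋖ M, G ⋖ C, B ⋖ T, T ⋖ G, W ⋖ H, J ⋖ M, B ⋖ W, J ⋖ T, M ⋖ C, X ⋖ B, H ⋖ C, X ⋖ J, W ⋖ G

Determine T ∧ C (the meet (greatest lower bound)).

T

Common lower bounds of {T, C}: B, J, T, X.
The greatest among these is T.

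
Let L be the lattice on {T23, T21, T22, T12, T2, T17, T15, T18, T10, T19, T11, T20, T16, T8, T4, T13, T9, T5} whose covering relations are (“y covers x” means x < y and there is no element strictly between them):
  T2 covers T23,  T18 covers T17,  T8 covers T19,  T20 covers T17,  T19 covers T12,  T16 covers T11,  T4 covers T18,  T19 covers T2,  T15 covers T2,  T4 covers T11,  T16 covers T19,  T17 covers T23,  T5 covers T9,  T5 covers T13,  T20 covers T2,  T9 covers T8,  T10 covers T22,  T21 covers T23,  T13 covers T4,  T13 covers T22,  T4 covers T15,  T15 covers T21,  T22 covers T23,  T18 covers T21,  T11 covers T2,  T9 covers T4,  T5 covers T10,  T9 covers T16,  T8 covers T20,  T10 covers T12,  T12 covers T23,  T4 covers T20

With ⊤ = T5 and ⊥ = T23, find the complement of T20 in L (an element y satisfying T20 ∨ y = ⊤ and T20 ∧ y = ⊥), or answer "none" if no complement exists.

T10

Need y with T20 ∨ y = T5 and T20 ∧ y = T23.
Checking each element gives: T10.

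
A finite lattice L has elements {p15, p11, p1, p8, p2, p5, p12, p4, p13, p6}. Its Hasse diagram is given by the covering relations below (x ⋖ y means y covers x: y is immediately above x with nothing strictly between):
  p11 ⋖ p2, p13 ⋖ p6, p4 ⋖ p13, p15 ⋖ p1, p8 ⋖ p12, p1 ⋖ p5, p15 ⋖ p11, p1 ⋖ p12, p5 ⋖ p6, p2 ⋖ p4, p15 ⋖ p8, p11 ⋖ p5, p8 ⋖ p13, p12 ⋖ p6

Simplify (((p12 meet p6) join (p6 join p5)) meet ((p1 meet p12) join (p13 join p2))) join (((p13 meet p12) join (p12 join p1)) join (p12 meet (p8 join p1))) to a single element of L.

p12 ∧ p6 = p12
p6 ∨ p5 = p6
p12 ∨ p6 = p6
p1 ∧ p12 = p1
p13 ∨ p2 = p13
p1 ∨ p13 = p6
p6 ∧ p6 = p6
p13 ∧ p12 = p8
p12 ∨ p1 = p12
p8 ∨ p12 = p12
p8 ∨ p1 = p12
p12 ∧ p12 = p12
p12 ∨ p12 = p12
p6 ∨ p12 = p6

p6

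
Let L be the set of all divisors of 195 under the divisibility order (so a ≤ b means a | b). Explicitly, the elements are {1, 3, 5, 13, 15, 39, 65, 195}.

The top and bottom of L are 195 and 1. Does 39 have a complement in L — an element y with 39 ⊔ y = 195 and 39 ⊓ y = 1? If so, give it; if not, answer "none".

5

Need y with 39 ∨ y = 195 and 39 ∧ y = 1.
Checking each element gives: 5.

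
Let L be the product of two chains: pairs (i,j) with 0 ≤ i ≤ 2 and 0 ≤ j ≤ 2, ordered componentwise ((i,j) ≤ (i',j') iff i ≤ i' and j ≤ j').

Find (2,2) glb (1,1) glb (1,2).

Common lower bounds of {(2,2), (1,1), (1,2)}: (0,0), (0,1), (1,0), (1,1).
The greatest among these is (1,1).

(1,1)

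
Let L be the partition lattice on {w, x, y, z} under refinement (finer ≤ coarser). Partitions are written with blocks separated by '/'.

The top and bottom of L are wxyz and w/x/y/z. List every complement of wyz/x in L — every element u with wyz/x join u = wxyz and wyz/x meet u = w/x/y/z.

w/xy/z, w/xz/y, wx/y/z

Need u with wyz/x ∨ u = wxyz and wyz/x ∧ u = w/x/y/z.
Checking each element gives: w/xy/z, w/xz/y, wx/y/z.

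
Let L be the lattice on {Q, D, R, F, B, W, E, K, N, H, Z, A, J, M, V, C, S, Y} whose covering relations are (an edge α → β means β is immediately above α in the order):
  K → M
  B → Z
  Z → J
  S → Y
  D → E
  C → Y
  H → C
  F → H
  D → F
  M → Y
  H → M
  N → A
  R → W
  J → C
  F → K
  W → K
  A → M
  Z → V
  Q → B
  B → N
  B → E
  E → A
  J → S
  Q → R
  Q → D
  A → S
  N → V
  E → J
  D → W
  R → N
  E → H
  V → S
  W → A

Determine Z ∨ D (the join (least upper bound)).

J

Common upper bounds of {Z, D}: C, J, S, Y.
The least among these is J.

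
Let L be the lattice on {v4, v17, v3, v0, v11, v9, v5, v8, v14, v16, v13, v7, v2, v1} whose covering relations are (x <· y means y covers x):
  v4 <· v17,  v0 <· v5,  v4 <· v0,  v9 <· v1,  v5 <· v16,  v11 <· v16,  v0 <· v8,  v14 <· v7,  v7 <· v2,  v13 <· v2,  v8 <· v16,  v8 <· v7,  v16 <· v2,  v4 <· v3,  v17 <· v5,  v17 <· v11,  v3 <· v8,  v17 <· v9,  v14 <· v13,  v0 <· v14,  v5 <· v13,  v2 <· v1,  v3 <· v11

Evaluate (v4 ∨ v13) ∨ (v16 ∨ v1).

v1

v4 ∨ v13 = v13
v16 ∨ v1 = v1
v13 ∨ v1 = v1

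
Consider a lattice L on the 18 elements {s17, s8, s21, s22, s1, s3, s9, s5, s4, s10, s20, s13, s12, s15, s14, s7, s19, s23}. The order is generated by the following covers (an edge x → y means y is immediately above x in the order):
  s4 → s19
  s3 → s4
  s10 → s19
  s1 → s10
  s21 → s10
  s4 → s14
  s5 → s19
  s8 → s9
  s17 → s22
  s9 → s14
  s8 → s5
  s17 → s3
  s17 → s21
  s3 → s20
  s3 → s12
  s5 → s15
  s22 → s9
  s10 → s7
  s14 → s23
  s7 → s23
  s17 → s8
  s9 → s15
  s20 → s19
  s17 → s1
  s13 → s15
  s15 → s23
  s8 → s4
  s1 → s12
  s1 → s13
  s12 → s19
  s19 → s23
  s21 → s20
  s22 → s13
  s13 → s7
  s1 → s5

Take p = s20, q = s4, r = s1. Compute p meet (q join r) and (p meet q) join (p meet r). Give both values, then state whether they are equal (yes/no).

q join r = s19, so p meet (q join r) = s20 meet s19 = s20.
p meet q = s3 and p meet r = s17, so (p meet q) join (p meet r) = s3 join s17 = s3.
Equal: no.

s20; s3; no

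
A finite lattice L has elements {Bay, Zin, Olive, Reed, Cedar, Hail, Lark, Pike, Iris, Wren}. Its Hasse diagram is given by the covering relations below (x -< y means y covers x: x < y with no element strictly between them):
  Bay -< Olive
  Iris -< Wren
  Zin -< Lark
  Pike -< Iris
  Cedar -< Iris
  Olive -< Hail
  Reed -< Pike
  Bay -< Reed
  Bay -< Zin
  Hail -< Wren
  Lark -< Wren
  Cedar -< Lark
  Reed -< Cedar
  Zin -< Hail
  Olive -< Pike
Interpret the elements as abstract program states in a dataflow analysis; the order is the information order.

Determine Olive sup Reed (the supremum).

Common upper bounds of {Olive, Reed}: Iris, Pike, Wren.
The least among these is Pike.

Pike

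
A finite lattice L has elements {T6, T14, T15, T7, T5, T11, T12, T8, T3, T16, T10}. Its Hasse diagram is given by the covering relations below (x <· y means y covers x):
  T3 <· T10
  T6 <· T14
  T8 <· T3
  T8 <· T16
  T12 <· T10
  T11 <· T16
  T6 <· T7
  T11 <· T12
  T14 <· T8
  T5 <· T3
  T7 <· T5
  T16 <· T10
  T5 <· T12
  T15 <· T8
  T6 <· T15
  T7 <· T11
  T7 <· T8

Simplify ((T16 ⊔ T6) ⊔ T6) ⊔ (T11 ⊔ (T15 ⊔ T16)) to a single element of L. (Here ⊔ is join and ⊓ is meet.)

T16

T16 ∨ T6 = T16
T16 ∨ T6 = T16
T15 ∨ T16 = T16
T11 ∨ T16 = T16
T16 ∨ T16 = T16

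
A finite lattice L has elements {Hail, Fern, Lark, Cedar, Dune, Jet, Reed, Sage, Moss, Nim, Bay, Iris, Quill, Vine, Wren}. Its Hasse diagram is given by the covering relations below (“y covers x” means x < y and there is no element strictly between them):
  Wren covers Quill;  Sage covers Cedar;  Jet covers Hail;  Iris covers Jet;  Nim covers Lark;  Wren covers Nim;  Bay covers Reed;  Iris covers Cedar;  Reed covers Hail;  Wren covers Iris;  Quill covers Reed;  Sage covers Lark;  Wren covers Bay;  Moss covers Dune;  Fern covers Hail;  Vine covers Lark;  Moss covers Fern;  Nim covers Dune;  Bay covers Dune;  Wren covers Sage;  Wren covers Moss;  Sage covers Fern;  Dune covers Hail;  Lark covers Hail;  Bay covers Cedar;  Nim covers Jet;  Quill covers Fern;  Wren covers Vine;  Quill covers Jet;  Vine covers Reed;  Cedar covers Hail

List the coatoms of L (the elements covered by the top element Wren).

The coatoms are exactly the elements covered by Wren: Bay, Iris, Moss, Nim, Quill, Sage, Vine.

Bay, Iris, Moss, Nim, Quill, Sage, Vine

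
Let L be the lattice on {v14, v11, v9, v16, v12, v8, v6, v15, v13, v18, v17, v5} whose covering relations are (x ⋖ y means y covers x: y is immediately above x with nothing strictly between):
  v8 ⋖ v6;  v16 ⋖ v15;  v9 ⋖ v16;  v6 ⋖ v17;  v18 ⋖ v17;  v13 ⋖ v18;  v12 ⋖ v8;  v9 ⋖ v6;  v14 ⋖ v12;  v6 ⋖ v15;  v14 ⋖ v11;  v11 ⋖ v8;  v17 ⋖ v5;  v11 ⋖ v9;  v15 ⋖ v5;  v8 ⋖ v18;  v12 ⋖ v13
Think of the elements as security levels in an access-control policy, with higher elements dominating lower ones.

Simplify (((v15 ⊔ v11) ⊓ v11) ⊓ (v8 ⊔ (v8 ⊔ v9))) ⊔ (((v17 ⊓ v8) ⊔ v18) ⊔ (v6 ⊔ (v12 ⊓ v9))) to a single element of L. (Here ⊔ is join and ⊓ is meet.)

v15 ∨ v11 = v15
v15 ∧ v11 = v11
v8 ∨ v9 = v6
v8 ∨ v6 = v6
v11 ∧ v6 = v11
v17 ∧ v8 = v8
v8 ∨ v18 = v18
v12 ∧ v9 = v14
v6 ∨ v14 = v6
v18 ∨ v6 = v17
v11 ∨ v17 = v17

v17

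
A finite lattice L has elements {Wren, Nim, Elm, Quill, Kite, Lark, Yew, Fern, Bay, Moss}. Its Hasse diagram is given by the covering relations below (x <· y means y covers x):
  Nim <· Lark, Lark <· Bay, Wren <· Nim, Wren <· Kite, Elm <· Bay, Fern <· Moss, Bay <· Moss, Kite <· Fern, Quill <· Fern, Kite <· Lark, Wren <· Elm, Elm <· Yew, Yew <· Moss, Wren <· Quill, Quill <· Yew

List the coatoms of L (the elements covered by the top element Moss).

Bay, Fern, Yew

The coatoms are exactly the elements covered by Moss: Bay, Fern, Yew.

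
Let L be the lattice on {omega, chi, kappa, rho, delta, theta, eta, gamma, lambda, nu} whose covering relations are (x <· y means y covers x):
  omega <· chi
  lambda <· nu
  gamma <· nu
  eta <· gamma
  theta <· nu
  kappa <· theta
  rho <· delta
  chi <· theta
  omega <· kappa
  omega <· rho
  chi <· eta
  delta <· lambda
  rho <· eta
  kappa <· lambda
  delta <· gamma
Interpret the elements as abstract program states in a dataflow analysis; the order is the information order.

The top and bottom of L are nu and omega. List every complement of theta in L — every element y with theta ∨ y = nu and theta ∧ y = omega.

delta, rho

Need y with theta ∨ y = nu and theta ∧ y = omega.
Checking each element gives: delta, rho.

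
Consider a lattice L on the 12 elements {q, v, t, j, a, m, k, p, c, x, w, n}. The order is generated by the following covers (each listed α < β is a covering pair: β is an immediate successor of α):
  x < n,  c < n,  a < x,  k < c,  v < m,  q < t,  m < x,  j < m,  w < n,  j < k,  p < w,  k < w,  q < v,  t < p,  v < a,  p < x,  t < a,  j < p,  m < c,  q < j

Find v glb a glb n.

Common lower bounds of {v, a, n}: q, v.
The greatest among these is v.

v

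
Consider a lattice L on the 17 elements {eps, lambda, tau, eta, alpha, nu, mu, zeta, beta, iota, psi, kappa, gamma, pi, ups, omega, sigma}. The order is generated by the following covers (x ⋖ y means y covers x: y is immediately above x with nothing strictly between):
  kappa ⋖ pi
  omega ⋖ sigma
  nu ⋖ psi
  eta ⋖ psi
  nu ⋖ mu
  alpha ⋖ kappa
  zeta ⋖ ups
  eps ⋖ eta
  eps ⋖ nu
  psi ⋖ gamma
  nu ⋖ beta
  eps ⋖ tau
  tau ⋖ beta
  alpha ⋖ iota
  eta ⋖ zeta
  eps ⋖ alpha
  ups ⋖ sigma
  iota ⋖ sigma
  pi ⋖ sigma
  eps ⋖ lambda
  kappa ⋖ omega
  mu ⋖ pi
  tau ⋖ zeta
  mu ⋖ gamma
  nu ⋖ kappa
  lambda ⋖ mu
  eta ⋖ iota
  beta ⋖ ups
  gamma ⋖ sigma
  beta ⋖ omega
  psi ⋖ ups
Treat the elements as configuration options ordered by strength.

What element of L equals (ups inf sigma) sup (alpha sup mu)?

ups ∧ sigma = ups
alpha ∨ mu = pi
ups ∨ pi = sigma

sigma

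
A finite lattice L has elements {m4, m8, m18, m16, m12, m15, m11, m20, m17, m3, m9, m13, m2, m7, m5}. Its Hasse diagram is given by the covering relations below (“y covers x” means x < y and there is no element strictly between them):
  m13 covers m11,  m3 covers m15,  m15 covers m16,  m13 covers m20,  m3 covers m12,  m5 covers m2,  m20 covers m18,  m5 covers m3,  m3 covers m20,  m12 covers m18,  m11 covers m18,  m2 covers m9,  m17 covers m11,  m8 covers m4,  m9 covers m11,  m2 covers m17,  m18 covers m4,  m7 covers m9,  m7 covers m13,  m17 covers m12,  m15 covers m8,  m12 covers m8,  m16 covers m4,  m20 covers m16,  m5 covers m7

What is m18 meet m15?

m4

Common lower bounds of {m18, m15}: m4.
The greatest among these is m4.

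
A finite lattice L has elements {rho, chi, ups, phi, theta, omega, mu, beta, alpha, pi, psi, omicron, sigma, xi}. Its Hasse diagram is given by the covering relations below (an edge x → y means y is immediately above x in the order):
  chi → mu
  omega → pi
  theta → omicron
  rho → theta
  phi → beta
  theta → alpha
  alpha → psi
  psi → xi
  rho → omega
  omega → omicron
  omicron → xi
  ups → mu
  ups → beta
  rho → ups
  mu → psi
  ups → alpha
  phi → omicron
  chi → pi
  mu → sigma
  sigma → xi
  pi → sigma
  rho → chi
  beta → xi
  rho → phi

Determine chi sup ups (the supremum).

mu

Common upper bounds of {chi, ups}: mu, psi, sigma, xi.
The least among these is mu.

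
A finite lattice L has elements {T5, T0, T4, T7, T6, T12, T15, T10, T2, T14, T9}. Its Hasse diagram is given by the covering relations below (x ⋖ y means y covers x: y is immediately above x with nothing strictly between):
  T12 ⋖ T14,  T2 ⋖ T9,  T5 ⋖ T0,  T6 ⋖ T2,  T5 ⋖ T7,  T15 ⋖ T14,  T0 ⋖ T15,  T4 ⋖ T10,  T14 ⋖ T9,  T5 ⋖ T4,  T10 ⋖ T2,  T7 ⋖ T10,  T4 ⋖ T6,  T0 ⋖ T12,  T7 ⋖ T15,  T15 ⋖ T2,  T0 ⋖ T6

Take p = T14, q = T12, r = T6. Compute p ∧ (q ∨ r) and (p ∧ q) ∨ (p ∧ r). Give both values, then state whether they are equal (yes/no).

q ∨ r = T9, so p ∧ (q ∨ r) = T14 ∧ T9 = T14.
p ∧ q = T12 and p ∧ r = T0, so (p ∧ q) ∨ (p ∧ r) = T12 ∨ T0 = T12.
Equal: no.

T14; T12; no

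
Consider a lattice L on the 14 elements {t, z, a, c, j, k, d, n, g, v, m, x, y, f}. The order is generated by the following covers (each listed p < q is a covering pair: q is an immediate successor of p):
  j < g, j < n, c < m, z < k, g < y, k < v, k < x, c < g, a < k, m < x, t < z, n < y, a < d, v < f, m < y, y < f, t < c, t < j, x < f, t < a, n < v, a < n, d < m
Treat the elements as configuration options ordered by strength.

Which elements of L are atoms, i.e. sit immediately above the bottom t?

a, c, j, z

The atoms are exactly the elements that cover t: a, c, j, z.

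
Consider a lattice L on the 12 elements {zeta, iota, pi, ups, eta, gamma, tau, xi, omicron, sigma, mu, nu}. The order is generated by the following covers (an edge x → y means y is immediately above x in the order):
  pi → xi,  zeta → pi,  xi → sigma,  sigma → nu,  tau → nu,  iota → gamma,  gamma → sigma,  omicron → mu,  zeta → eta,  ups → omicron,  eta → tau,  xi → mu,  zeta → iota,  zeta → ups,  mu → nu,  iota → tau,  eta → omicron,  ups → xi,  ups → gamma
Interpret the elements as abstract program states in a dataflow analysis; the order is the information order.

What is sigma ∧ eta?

Common lower bounds of {sigma, eta}: zeta.
The greatest among these is zeta.

zeta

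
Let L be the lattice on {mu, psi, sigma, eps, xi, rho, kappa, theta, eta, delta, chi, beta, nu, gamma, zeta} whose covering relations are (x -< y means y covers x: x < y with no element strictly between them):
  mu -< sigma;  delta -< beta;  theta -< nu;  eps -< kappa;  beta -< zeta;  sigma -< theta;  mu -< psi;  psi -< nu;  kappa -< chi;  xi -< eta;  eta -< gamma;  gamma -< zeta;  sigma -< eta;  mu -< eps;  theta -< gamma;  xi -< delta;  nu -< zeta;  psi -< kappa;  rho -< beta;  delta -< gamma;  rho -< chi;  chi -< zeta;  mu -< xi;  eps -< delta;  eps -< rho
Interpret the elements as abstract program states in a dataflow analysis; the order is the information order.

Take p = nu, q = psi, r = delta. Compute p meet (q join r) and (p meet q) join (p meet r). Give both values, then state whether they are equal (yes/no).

nu; psi; no

q join r = zeta, so p meet (q join r) = nu meet zeta = nu.
p meet q = psi and p meet r = mu, so (p meet q) join (p meet r) = psi join mu = psi.
Equal: no.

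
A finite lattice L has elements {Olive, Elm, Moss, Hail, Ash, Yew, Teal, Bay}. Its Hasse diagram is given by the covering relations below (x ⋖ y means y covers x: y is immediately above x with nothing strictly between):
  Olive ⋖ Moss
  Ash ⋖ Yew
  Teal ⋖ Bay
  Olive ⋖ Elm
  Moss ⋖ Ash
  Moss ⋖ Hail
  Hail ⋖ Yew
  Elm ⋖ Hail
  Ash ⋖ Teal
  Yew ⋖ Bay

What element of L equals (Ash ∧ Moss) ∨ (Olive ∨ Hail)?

Hail

Ash ∧ Moss = Moss
Olive ∨ Hail = Hail
Moss ∨ Hail = Hail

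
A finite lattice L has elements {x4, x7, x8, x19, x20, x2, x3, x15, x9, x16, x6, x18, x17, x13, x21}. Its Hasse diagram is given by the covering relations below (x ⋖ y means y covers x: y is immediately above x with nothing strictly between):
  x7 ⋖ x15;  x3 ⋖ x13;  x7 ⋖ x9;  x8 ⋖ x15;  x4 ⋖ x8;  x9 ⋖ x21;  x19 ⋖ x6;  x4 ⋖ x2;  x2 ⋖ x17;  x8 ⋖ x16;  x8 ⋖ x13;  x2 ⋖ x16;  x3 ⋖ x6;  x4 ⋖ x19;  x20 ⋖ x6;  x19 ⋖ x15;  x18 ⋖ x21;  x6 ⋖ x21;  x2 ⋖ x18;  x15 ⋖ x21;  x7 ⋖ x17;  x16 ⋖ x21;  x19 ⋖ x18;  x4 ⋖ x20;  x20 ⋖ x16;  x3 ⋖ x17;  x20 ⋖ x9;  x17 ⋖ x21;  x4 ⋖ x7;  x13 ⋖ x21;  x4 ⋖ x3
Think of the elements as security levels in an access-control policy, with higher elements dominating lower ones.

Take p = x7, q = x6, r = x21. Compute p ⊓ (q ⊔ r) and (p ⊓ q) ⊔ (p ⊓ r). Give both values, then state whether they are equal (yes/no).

q ⊔ r = x21, so p ⊓ (q ⊔ r) = x7 ⊓ x21 = x7.
p ⊓ q = x4 and p ⊓ r = x7, so (p ⊓ q) ⊔ (p ⊓ r) = x4 ⊔ x7 = x7.
Equal: yes.

x7; x7; yes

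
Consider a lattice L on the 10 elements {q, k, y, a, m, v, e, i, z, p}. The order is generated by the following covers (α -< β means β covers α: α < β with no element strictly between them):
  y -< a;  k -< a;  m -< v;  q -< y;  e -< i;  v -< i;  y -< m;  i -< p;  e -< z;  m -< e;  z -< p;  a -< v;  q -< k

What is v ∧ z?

m

Common lower bounds of {v, z}: m, q, y.
The greatest among these is m.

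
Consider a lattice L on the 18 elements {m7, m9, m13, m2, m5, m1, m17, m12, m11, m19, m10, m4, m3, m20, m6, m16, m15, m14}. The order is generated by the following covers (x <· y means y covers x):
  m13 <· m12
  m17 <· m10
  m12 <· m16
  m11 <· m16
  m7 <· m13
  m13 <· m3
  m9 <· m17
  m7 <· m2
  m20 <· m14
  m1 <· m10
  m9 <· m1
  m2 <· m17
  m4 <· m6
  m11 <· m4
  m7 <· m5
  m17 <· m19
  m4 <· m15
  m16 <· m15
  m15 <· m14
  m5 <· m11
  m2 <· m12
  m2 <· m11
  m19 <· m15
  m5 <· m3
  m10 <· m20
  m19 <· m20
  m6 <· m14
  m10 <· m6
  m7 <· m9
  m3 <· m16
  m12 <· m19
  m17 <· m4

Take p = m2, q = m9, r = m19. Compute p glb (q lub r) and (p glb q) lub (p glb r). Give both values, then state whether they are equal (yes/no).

m2; m2; yes

q lub r = m19, so p glb (q lub r) = m2 glb m19 = m2.
p glb q = m7 and p glb r = m2, so (p glb q) lub (p glb r) = m7 lub m2 = m2.
Equal: yes.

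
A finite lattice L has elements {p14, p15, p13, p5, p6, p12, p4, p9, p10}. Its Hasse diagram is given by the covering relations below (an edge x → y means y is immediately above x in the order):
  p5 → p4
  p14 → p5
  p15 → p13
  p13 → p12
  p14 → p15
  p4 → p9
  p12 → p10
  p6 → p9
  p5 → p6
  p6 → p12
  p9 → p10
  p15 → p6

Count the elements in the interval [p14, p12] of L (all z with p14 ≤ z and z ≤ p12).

The interval [p14, p12] = {p12, p13, p14, p15, p5, p6}, which has 6 elements.

6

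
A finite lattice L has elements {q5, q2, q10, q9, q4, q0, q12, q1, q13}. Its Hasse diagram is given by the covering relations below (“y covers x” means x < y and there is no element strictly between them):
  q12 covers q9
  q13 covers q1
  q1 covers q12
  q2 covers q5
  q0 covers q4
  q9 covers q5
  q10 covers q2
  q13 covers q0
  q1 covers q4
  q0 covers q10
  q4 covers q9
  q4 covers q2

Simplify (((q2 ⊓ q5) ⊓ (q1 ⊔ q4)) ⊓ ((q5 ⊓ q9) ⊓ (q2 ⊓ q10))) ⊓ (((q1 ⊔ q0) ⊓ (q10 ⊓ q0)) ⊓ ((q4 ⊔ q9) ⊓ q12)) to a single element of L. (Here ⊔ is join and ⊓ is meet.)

q2 ∧ q5 = q5
q1 ∨ q4 = q1
q5 ∧ q1 = q5
q5 ∧ q9 = q5
q2 ∧ q10 = q2
q5 ∧ q2 = q5
q5 ∧ q5 = q5
q1 ∨ q0 = q13
q10 ∧ q0 = q10
q13 ∧ q10 = q10
q4 ∨ q9 = q4
q4 ∧ q12 = q9
q10 ∧ q9 = q5
q5 ∧ q5 = q5

q5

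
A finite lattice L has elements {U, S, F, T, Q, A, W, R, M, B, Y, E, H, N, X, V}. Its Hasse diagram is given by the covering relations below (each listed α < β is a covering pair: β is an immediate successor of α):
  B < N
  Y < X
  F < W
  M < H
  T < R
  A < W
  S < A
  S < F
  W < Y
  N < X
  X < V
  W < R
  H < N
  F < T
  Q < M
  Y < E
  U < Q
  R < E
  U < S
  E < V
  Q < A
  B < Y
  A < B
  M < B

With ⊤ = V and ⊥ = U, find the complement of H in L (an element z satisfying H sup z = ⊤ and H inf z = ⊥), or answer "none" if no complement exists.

T

Need z with H ∨ z = V and H ∧ z = U.
Checking each element gives: T.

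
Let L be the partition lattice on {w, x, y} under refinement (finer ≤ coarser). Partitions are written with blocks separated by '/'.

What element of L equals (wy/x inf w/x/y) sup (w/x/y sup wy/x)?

wy/x ∧ w/x/y = w/x/y
w/x/y ∨ wy/x = wy/x
w/x/y ∨ wy/x = wy/x

wy/x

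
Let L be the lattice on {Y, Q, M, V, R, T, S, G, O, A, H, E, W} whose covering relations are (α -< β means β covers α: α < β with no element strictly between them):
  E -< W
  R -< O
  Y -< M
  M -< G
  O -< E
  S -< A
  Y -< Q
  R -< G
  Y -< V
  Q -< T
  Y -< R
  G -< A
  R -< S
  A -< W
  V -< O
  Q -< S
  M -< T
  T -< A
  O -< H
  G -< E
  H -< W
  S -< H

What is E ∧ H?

O

Common lower bounds of {E, H}: O, R, V, Y.
The greatest among these is O.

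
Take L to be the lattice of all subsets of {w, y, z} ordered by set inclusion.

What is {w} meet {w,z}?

Under ⊆, meet is intersection: {w} ∩ {w,z} = {w}.

{w}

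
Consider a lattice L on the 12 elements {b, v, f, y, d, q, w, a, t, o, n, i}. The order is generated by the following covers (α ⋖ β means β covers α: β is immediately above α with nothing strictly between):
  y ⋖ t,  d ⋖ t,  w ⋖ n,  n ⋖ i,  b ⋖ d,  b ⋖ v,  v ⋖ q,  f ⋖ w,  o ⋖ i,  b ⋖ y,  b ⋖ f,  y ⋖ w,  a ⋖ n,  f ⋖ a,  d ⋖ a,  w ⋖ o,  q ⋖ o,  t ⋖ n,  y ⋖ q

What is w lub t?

n

Common upper bounds of {w, t}: i, n.
The least among these is n.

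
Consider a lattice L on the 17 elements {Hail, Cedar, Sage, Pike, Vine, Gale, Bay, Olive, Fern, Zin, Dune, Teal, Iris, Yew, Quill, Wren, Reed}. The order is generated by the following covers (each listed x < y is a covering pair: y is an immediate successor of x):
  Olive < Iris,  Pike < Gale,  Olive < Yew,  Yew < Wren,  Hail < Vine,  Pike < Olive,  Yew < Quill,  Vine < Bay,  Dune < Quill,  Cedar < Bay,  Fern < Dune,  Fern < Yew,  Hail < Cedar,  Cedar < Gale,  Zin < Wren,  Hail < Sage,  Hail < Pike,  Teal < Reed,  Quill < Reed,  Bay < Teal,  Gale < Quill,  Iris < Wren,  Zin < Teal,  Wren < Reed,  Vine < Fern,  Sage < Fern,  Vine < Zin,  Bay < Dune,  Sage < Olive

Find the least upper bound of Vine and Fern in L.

Common upper bounds of {Vine, Fern}: Dune, Fern, Quill, Reed, Wren, Yew.
The least among these is Fern.

Fern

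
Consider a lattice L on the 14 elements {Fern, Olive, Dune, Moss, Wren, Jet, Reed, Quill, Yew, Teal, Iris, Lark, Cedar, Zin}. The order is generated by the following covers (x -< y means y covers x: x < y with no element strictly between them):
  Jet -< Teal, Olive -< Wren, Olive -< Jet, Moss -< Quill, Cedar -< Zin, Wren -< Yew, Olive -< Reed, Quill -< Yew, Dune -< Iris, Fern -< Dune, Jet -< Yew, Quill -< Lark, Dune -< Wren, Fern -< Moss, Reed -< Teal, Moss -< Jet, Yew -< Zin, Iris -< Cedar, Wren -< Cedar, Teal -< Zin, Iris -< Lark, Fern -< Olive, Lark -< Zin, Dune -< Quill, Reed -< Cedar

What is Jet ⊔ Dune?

Yew

Common upper bounds of {Jet, Dune}: Yew, Zin.
The least among these is Yew.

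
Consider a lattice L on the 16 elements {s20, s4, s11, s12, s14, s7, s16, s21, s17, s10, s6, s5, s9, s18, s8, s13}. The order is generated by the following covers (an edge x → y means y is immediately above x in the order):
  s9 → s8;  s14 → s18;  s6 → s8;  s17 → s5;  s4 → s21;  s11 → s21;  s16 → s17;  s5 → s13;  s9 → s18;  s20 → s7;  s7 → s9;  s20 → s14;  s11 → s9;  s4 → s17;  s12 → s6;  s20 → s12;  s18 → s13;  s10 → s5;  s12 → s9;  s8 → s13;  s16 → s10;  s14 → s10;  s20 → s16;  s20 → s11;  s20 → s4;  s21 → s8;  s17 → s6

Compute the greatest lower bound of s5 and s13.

s5

Common lower bounds of {s5, s13}: s10, s14, s16, s17, s20, s4, s5.
The greatest among these is s5.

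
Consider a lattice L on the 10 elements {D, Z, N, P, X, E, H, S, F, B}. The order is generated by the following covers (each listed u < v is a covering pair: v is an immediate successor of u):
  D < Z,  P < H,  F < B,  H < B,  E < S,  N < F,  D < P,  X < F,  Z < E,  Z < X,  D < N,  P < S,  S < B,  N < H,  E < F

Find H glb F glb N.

Common lower bounds of {H, F, N}: D, N.
The greatest among these is N.

N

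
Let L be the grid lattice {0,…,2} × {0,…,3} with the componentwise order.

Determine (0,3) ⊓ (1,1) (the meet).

(0,1)

Common lower bounds of {(0,3), (1,1)}: (0,0), (0,1).
The greatest among these is (0,1).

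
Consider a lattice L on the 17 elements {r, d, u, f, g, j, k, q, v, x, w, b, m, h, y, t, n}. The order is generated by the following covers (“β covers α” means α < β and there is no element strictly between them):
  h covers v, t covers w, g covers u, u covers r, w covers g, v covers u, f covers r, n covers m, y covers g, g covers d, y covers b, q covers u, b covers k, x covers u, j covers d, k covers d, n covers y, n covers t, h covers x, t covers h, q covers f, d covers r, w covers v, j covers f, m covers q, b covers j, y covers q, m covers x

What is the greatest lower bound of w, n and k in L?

d

Common lower bounds of {w, n, k}: d, r.
The greatest among these is d.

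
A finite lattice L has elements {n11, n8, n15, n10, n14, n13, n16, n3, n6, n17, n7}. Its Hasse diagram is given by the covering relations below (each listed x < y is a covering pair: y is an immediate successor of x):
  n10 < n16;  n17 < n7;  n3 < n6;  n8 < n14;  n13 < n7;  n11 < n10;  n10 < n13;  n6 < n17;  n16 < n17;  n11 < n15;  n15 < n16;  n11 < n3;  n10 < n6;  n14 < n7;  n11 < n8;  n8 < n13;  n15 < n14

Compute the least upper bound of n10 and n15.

Common upper bounds of {n10, n15}: n16, n17, n7.
The least among these is n16.

n16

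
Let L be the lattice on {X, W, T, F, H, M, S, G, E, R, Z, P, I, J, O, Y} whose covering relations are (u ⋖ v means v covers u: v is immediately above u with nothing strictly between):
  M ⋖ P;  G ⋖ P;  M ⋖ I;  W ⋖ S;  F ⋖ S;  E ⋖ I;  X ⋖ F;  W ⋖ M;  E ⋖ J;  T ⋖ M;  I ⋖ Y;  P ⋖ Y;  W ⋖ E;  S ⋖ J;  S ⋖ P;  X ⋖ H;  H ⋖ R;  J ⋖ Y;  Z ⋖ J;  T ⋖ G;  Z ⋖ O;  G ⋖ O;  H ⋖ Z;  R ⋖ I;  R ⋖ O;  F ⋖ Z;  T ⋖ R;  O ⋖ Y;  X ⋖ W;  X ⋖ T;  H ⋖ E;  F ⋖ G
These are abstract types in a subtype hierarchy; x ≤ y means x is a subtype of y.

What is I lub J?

Y

Common upper bounds of {I, J}: Y.
The least among these is Y.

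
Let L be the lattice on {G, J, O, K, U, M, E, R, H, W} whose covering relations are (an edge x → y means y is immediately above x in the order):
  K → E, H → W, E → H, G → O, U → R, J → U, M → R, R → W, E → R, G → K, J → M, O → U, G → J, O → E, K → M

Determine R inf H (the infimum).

Common lower bounds of {R, H}: E, G, K, O.
The greatest among these is E.

E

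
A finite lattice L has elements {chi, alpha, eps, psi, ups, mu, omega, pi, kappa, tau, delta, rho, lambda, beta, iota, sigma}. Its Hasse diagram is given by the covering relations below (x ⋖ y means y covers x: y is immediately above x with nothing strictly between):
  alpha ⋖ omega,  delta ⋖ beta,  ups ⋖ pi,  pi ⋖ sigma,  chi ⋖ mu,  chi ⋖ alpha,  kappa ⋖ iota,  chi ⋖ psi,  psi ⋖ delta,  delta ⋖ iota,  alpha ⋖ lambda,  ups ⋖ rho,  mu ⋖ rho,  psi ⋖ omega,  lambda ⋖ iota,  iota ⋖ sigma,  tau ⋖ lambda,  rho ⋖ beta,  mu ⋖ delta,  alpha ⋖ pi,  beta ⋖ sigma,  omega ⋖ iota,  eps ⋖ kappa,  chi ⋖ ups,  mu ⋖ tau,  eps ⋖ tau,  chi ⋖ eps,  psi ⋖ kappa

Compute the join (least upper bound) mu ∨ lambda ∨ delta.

Common upper bounds of {mu, lambda, delta}: iota, sigma.
The least among these is iota.

iota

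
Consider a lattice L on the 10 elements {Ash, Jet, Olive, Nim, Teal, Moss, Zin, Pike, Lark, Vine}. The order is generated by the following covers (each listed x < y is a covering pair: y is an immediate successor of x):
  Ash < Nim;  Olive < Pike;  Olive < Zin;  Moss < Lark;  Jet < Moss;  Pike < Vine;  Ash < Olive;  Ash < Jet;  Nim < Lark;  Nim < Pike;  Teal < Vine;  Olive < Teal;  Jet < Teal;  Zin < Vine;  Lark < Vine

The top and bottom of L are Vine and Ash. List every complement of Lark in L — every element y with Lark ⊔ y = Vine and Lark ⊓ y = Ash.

Olive, Zin

Need y with Lark ∨ y = Vine and Lark ∧ y = Ash.
Checking each element gives: Olive, Zin.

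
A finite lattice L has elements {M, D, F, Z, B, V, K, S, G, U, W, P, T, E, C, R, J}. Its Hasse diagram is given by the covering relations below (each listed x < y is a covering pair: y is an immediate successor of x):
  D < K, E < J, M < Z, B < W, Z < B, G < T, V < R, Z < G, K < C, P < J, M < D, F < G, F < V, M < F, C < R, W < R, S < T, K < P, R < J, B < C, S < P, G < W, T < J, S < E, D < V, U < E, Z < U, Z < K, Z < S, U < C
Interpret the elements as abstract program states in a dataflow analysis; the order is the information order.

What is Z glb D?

M

Common lower bounds of {Z, D}: M.
The greatest among these is M.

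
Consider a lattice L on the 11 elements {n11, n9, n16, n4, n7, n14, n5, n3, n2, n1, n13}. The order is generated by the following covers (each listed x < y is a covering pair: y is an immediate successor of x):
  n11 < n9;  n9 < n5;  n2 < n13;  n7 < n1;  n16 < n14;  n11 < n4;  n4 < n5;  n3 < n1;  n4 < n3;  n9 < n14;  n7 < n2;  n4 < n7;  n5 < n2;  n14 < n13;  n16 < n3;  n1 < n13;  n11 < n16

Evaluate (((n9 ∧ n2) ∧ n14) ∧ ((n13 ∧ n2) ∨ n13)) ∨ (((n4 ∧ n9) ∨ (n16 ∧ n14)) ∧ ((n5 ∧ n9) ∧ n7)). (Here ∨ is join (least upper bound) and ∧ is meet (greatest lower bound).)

n9

n9 ∧ n2 = n9
n9 ∧ n14 = n9
n13 ∧ n2 = n2
n2 ∨ n13 = n13
n9 ∧ n13 = n9
n4 ∧ n9 = n11
n16 ∧ n14 = n16
n11 ∨ n16 = n16
n5 ∧ n9 = n9
n9 ∧ n7 = n11
n16 ∧ n11 = n11
n9 ∨ n11 = n9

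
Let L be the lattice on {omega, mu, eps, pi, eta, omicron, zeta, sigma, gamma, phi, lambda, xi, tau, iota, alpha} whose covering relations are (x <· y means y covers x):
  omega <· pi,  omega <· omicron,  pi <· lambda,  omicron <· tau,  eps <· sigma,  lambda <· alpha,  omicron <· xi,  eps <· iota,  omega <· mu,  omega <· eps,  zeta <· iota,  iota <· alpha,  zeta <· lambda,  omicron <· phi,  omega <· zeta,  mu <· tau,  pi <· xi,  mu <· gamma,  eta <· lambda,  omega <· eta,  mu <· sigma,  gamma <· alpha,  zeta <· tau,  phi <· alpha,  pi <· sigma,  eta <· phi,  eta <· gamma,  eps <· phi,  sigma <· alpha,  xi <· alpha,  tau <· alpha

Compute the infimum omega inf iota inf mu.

Common lower bounds of {omega, iota, mu}: omega.
The greatest among these is omega.

omega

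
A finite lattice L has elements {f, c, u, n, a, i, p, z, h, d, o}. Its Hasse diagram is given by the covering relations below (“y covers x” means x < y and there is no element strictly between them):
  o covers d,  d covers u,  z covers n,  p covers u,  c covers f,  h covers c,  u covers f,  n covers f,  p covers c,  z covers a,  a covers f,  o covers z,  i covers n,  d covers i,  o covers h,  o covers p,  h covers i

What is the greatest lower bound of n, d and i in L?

n

Common lower bounds of {n, d, i}: f, n.
The greatest among these is n.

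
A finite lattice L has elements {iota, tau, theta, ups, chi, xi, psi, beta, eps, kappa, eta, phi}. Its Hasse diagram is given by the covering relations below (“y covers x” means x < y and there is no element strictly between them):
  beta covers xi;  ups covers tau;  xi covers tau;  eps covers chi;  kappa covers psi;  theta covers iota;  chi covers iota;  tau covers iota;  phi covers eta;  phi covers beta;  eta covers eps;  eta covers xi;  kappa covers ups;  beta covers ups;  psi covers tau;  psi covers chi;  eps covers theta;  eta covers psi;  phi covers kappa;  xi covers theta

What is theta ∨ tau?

xi

Common upper bounds of {theta, tau}: beta, eta, phi, xi.
The least among these is xi.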